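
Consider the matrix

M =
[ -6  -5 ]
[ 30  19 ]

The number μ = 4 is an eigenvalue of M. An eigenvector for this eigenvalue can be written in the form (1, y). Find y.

We need (M - 4I)v = 0.
M - 4I = [[-10, -5], [30, 15]].
Row 1: (-10)·1 + (-5)·y = 0
Row 2: (30)·1 + (15)·y = 0
Solving gives y = -2.
Check: M·(1, -2) = (4, -8) = 4·(1, -2).

-2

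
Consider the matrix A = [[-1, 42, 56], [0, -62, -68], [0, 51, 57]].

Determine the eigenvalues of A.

-11, -1, 6

Set up det(lambda·I - A) = 0.
Cofactor expansion gives p(lambda) = lambda^3 + 6·lambda^2 - 61·lambda - 66.
Since p(-1) = 0, lambda = -1 is a root.
Factor out (lambda + 1): p(lambda) = (lambda + 1)·(lambda^2 + 5·lambda - 66).
The quadratic factors as (lambda + 11)·(lambda - 6).
Eigenvalues: -11, -1, 6.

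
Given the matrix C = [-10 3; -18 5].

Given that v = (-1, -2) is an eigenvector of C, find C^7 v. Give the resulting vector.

(16384, 32768)

First find the eigenvalue: Cv = (4, 8) = -4·(-1, -2), so λ = -4.
Then C^7 v = λ^7·v = (-4)^7·(-1, -2) = -16384·(-1, -2) = (16384, 32768).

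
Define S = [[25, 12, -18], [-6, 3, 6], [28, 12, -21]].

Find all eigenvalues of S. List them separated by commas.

Set up det(λI - S) = 0.
Expanding along the first row, p(λ) = λ^3 - 7λ^2 - 9λ + 63.
Since p(-3) = 0, λ = -3 is a root.
Dividing by (λ + 3) leaves λ^2 - 10λ + 21.
The quadratic factors as (λ - 3)·(λ - 7).
Eigenvalues: -3, 3, 7.

-3, 3, 7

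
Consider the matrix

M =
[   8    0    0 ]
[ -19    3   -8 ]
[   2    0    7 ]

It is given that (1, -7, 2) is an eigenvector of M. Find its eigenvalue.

8

Compute Mv: M·(1, -7, 2) = (8, -56, 16).
Since Mv = λv, compare component 1: 8 = λ·1, so λ = 8.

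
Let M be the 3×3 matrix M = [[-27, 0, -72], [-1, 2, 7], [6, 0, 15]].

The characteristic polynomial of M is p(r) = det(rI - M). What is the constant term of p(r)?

p(r) = r^3 + 10r^2 + 3r - 54.
The constant term is -54.

-54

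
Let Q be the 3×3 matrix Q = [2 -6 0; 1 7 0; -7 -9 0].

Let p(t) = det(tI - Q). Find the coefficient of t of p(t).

p(t) = t^3 - 9t^2 + 20t.
The coefficient of t is 20.

20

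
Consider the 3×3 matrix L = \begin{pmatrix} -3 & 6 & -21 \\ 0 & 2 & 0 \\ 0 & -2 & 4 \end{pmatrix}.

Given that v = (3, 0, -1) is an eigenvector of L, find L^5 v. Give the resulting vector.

First find the eigenvalue: Lv = (12, 0, -4) = 4·(3, 0, -1), so λ = 4.
Then L^5 v = λ^5·v = 4^5·(3, 0, -1) = 1024·(3, 0, -1) = (3072, 0, -1024).

(3072, 0, -1024)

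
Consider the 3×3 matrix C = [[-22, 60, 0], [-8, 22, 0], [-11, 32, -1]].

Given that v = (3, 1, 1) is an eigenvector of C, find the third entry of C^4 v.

First find the eigenvalue: Cv = (-6, -2, -2) = -2·(3, 1, 1), so λ = -2.
Then C^4 v = λ^4·v = (-2)^4·(3, 1, 1) = 16·(3, 1, 1) = (48, 16, 16).

16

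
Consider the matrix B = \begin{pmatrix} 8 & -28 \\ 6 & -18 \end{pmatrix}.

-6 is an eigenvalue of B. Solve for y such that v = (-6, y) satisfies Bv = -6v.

-3

We need (B + 6I)v = 0.
B + 6I = [[14, -28], [6, -12]].
Row 1: (14)·-6 + (-28)·y = 0
Row 2: (6)·-6 + (-12)·y = 0
Solving gives y = -3.
Check: B·(-6, -3) = (36, 18) = -6·(-6, -3).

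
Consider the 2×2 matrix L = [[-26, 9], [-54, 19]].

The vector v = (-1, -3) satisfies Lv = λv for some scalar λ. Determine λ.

1

Compute Lv: L·(-1, -3) = (-1, -3).
Since Lv = λv, compare component 1: -1 = λ·-1, so λ = 1.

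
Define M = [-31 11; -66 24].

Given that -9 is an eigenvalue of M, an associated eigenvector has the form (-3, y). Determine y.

-6

We need (M + 9I)v = 0.
M + 9I = [[-22, 11], [-66, 33]].
Row 1: (-22)·-3 + (11)·y = 0
Row 2: (-66)·-3 + (33)·y = 0
Solving gives y = -6.
Check: M·(-3, -6) = (27, 54) = -9·(-3, -6).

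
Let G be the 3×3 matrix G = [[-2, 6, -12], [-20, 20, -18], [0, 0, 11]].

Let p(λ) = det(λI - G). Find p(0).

-880

p(0) = det(0·I − G) = det(−G) = (−1)^3·det(G).
det(G) = 880, so p(0) = -880.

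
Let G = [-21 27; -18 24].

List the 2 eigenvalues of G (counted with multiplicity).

-3, 6

det(G - λI) = (-21 - λ)(24 - λ) - (27)·(-18) = λ^2 - 3λ - 18.
This factors as (λ + 3)·(λ - 6) = 0.
Eigenvalues: -3, 6.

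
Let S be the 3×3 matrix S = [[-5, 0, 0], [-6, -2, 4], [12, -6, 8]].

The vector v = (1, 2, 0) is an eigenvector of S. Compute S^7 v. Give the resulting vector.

First find the eigenvalue: Sv = (-5, -10, 0) = -5·(1, 2, 0), so λ = -5.
Then S^7 v = λ^7·v = (-5)^7·(1, 2, 0) = -78125·(1, 2, 0) = (-78125, -156250, 0).

(-78125, -156250, 0)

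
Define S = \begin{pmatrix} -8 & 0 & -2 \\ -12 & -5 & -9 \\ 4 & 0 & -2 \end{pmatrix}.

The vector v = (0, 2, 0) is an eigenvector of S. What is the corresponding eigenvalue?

-5

Compute Sv: S·(0, 2, 0) = (0, -10, 0).
Since Sv = λv, compare component 2: -10 = λ·2, so λ = -5.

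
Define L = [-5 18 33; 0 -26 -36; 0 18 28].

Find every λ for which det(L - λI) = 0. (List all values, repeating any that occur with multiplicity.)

-8, -5, 10

The characteristic polynomial is p(λ) = det(λI - L).
Expanding the 3×3 determinant: p(λ) = λ^3 + 3λ^2 - 90λ - 400.
Try λ = -5: p(-5) = 0, so -5 is a root.
Dividing by (λ + 5) leaves λ^2 - 2λ - 80.
The quadratic factors as (λ + 8)·(λ - 10).
Eigenvalues: -8, -5, 10.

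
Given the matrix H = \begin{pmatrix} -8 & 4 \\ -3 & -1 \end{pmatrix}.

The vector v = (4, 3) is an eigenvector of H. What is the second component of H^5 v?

-9375

First find the eigenvalue: Hv = (-20, -15) = -5·(4, 3), so λ = -5.
Then H^5 v = λ^5·v = (-5)^5·(4, 3) = -3125·(4, 3) = (-12500, -9375).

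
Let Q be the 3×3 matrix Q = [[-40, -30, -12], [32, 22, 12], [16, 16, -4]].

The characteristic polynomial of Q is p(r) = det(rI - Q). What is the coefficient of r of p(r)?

152

p(r) = r^3 + 22r^2 + 152r + 320.
The coefficient of r is 152.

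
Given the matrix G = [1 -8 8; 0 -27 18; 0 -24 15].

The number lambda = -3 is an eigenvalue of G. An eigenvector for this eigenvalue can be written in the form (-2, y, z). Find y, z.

3, 4

We need (G + 3I)v = 0.
G + 3I = [[4, -8, 8], [0, -24, 18], [0, -24, 18]].
Row 1: (4)·-2 + (-8)·y + (8)·z = 0
Row 2: (0)·-2 + (-24)·y + (18)·z = 0
Row 3: (0)·-2 + (-24)·y + (18)·z = 0
Solving gives y = 3, z = 4.
Check: G·(-2, 3, 4) = (6, -9, -12) = -3·(-2, 3, 4).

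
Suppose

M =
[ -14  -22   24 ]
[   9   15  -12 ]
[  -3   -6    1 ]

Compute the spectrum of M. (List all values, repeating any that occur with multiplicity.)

Set up det(μI - M) = 0.
Expanding along the first row, p(μ) = μ^3 - 2μ^2 - 11μ + 12.
Rational-root test: μ = 1 gives p(1) = 0.
Dividing by (μ - 1) leaves μ^2 - μ - 12.
The quadratic factors as (μ + 3)·(μ - 4).
Eigenvalues: -3, 1, 4.

-3, 1, 4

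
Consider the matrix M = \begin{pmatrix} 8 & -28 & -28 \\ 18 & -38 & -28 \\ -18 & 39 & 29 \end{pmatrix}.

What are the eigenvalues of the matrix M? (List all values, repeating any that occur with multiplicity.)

-10, 1, 8

Set up det(tI - M) = 0.
Expanding along the first row, p(t) = t^3 + t^2 - 82t + 80.
Rational-root test: t = 8 gives p(8) = 0.
Dividing by (t - 8) leaves t^2 + 9t - 10.
The quadratic factors as (t + 10)·(t - 1).
Eigenvalues: -10, 1, 8.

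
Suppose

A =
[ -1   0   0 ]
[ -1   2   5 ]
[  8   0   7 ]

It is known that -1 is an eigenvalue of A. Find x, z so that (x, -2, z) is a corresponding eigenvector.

We need (A + 1I)v = 0.
A + 1I = [[0, 0, 0], [-1, 3, 5], [8, 0, 8]].
Row 1: (0)·x + (0)·-2 + (0)·z = 0
Row 2: (-1)·x + (3)·-2 + (5)·z = 0
Row 3: (8)·x + (0)·-2 + (8)·z = 0
Solving gives x = -1, z = 1.
Check: A·(-1, -2, 1) = (1, 2, -1) = -1·(-1, -2, 1).

-1, 1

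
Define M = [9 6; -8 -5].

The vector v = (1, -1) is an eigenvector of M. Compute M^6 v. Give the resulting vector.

(729, -729)

First find the eigenvalue: Mv = (3, -3) = 3·(1, -1), so λ = 3.
Then M^6 v = λ^6·v = 3^6·(1, -1) = 729·(1, -1) = (729, -729).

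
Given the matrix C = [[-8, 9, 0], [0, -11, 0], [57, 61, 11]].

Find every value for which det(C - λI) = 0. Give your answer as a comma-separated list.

-11, -8, 11

Compute the characteristic polynomial p(lambda) = det(lambda·I - C).
Cofactor expansion gives p(lambda) = lambda^3 + 8·lambda^2 - 121·lambda - 968.
Try lambda = -11: p(-11) = 0, so -11 is a root.
Dividing by (lambda + 11) leaves lambda^2 - 3·lambda - 88.
The quadratic factors as (lambda + 8)·(lambda - 11).
Eigenvalues: -11, -8, 11.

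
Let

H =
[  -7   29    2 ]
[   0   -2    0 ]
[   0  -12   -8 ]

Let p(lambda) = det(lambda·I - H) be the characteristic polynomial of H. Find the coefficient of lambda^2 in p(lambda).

The coefficient of lambda^2 of det(lambda·I - H) is −trace(H).
trace(H) = (-7) + (-2) + (-8) = -17, so the coefficient is 17.

17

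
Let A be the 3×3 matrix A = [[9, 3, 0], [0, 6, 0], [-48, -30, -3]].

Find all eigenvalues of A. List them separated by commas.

-3, 6, 9

Set up det(sI - A) = 0.
Cofactor expansion gives p(s) = s^3 - 12s^2 + 9s + 162.
Since p(-3) = 0, s = -3 is a root.
Factor out (s + 3): p(s) = (s + 3)·(s^2 - 15s + 54).
The quadratic factors as (s - 6)·(s - 9).
Eigenvalues: -3, 6, 9.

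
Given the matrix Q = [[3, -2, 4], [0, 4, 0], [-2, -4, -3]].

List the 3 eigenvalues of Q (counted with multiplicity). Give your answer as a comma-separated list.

-1, 1, 4

Set up det(lambda·I - Q) = 0.
Expanding along the first row, p(lambda) = lambda^3 - 4·lambda^2 - lambda + 4.
Try lambda = -1: p(-1) = 0, so -1 is a root.
Dividing by (lambda + 1) leaves lambda^2 - 5·lambda + 4.
The quadratic factors as (lambda - 1)·(lambda - 4).
Eigenvalues: -1, 1, 4.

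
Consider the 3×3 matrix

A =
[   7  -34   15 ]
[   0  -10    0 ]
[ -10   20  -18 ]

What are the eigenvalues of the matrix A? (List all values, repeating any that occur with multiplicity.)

-10, -8, -3

Set up det(lambda·I - A) = 0.
Cofactor expansion gives p(lambda) = lambda^3 + 21·lambda^2 + 134·lambda + 240.
Since p(-8) = 0, lambda = -8 is a root.
Factor out (lambda + 8): p(lambda) = (lambda + 8)·(lambda^2 + 13·lambda + 30).
The quadratic factors as (lambda + 10)·(lambda + 3).
Eigenvalues: -10, -8, -3.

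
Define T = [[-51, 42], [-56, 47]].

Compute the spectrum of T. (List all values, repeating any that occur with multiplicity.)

-9, 5

det(T - tI) = (-51 - t)(47 - t) - (42)·(-56) = t^2 + 4t - 45.
This factors as (t + 9)·(t - 5) = 0.
Eigenvalues: -9, 5.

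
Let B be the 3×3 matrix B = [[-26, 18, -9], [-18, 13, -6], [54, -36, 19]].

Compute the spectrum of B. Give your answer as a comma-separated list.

1, 1, 4

Compute the characteristic polynomial p(s) = det(sI - B).
Cofactor expansion gives p(s) = s^3 - 6s^2 + 9s - 4.
Try s = 1: p(1) = 0, so 1 is a root.
Dividing by (s - 1) leaves s^2 - 5s + 4.
The quadratic factors as (s - 1)·(s - 4).
Eigenvalues: 1, 1, 4.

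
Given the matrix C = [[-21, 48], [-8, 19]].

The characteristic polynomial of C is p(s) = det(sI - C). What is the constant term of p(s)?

-15

p(s) = s^2 + 2s - 15.
The constant term is -15.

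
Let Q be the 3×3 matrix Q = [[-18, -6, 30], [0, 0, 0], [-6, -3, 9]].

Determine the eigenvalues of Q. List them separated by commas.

-6, -3, 0

Compute the characteristic polynomial p(lambda) = det(lambda·I - Q).
Expanding the 3×3 determinant: p(lambda) = lambda^3 + 9·lambda^2 + 18·lambda.
Rational-root test: lambda = -6 gives p(-6) = 0.
Factor out (lambda + 6): p(lambda) = (lambda + 6)·(lambda^2 + 3·lambda).
The quadratic factors as (lambda + 3)·lambda.
Eigenvalues: -6, -3, 0.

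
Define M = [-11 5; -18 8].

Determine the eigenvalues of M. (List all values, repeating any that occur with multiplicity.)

-2, -1

det(M - rI) = (-11 - r)(8 - r) - (5)·(-18) = r^2 + 3r + 2.
This factors as (r + 2)·(r + 1) = 0.
Eigenvalues: -2, -1.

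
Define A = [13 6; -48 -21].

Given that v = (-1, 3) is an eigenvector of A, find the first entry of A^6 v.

-15625

First find the eigenvalue: Av = (5, -15) = -5·(-1, 3), so λ = -5.
Then A^6 v = λ^6·v = (-5)^6·(-1, 3) = 15625·(-1, 3) = (-15625, 46875).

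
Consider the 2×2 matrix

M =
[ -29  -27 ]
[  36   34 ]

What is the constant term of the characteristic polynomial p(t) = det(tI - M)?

p(0) = det(0·I − M) = det(−M) = (−1)^2·det(M).
det(M) = -14, so p(0) = -14.

-14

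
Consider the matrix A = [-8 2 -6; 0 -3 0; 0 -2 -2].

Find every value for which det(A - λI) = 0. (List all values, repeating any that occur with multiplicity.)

-8, -3, -2

Set up det(tI - A) = 0.
Expanding the 3×3 determinant: p(t) = t^3 + 13t^2 + 46t + 48.
Rational-root test: t = -2 gives p(-2) = 0.
Factor out (t + 2): p(t) = (t + 2)·(t^2 + 11t + 24).
The quadratic factors as (t + 8)·(t + 3).
Eigenvalues: -8, -3, -2.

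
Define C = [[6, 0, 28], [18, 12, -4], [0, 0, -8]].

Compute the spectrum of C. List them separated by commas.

Set up det(λI - C) = 0.
Expanding along the first row, p(λ) = λ^3 - 10λ^2 - 72λ + 576.
Rational-root test: λ = 6 gives p(6) = 0.
Factor out (λ - 6): p(λ) = (λ - 6)·(λ^2 - 4λ - 96).
The quadratic factors as (λ + 8)·(λ - 12).
Eigenvalues: -8, 6, 12.

-8, 6, 12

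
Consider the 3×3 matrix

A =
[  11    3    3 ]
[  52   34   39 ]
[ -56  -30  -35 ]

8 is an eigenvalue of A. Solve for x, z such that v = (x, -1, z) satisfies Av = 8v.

-1, 2

We need (A - 8I)v = 0.
A - 8I = [[3, 3, 3], [52, 26, 39], [-56, -30, -43]].
Row 1: (3)·x + (3)·-1 + (3)·z = 0
Row 2: (52)·x + (26)·-1 + (39)·z = 0
Row 3: (-56)·x + (-30)·-1 + (-43)·z = 0
Solving gives x = -1, z = 2.
Check: A·(-1, -1, 2) = (-8, -8, 16) = 8·(-1, -1, 2).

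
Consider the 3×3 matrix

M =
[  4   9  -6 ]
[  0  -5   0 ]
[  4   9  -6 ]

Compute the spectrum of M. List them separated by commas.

-5, -2, 0

Compute the characteristic polynomial p(λ) = det(λI - M).
Expanding the 3×3 determinant: p(λ) = λ^3 + 7λ^2 + 10λ.
Try λ = 0: p(0) = 0, so 0 is a root.
Dividing by λ leaves λ^2 + 7λ + 10.
The quadratic factors as (λ + 5)·(λ + 2).
Eigenvalues: -5, -2, 0.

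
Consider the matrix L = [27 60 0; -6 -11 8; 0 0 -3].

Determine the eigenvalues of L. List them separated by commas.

Compute the characteristic polynomial p(r) = det(rI - L).
Expanding the 3×3 determinant: p(r) = r^3 - 13r^2 + 15r + 189.
Try r = -3: p(-3) = 0, so -3 is a root.
Dividing by (r + 3) leaves r^2 - 16r + 63.
The quadratic factors as (r - 7)·(r - 9).
Eigenvalues: -3, 7, 9.

-3, 7, 9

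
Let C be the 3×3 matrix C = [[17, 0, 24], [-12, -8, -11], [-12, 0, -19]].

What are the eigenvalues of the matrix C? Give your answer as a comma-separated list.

Compute the characteristic polynomial p(lambda) = det(lambda·I - C).
Cofactor expansion gives p(lambda) = lambda^3 + 10·lambda^2 - 19·lambda - 280.
Try lambda = -7: p(-7) = 0, so -7 is a root.
Dividing by (lambda + 7) leaves lambda^2 + 3·lambda - 40.
The quadratic factors as (lambda + 8)·(lambda - 5).
Eigenvalues: -8, -7, 5.

-8, -7, 5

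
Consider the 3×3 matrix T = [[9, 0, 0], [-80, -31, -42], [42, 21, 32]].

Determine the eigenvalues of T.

Set up det(rI - T) = 0.
Expanding along the first row, p(r) = r^3 - 10r^2 - 101r + 990.
Try r = 9: p(9) = 0, so 9 is a root.
Factor out (r - 9): p(r) = (r - 9)·(r^2 - r - 110).
The quadratic factors as (r + 10)·(r - 11).
Eigenvalues: -10, 9, 11.

-10, 9, 11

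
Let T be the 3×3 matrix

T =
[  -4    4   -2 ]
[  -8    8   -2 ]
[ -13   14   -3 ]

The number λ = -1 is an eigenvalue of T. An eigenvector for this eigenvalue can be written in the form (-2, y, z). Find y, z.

-2, -1

We need (T + 1I)v = 0.
T + 1I = [[-3, 4, -2], [-8, 9, -2], [-13, 14, -2]].
Row 1: (-3)·-2 + (4)·y + (-2)·z = 0
Row 2: (-8)·-2 + (9)·y + (-2)·z = 0
Row 3: (-13)·-2 + (14)·y + (-2)·z = 0
Solving gives y = -2, z = -1.
Check: T·(-2, -2, -1) = (2, 2, 1) = -1·(-2, -2, -1).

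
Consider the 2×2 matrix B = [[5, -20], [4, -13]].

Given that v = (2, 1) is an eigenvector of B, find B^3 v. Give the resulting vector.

First find the eigenvalue: Bv = (-10, -5) = -5·(2, 1), so λ = -5.
Then B^3 v = λ^3·v = (-5)^3·(2, 1) = -125·(2, 1) = (-250, -125).

(-250, -125)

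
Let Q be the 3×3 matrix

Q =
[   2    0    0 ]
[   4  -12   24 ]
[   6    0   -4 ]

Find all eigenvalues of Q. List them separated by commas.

The characteristic polynomial is p(s) = det(sI - Q).
Expanding the 3×3 determinant: p(s) = s^3 + 14s^2 + 16s - 96.
Since p(2) = 0, s = 2 is a root.
Factor out (s - 2): p(s) = (s - 2)·(s^2 + 16s + 48).
The quadratic factors as (s + 12)·(s + 4).
Eigenvalues: -12, -4, 2.

-12, -4, 2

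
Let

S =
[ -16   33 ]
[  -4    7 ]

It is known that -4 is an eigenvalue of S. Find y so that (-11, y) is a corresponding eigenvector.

We need (S + 4I)v = 0.
S + 4I = [[-12, 33], [-4, 11]].
Row 1: (-12)·-11 + (33)·y = 0
Row 2: (-4)·-11 + (11)·y = 0
Solving gives y = -4.
Check: S·(-11, -4) = (44, 16) = -4·(-11, -4).

-4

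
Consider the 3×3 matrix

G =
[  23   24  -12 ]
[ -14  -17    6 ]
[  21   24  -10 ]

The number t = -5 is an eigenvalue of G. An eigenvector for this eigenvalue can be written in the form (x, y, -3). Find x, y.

We need (G + 5I)v = 0.
G + 5I = [[28, 24, -12], [-14, -12, 6], [21, 24, -5]].
Row 1: (28)·x + (24)·y + (-12)·-3 = 0
Row 2: (-14)·x + (-12)·y + (6)·-3 = 0
Row 3: (21)·x + (24)·y + (-5)·-3 = 0
Solving gives x = -3, y = 2.
Check: G·(-3, 2, -3) = (15, -10, 15) = -5·(-3, 2, -3).

-3, 2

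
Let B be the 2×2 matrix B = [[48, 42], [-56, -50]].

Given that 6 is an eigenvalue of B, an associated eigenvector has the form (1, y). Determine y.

We need (B - 6I)v = 0.
B - 6I = [[42, 42], [-56, -56]].
Row 1: (42)·1 + (42)·y = 0
Row 2: (-56)·1 + (-56)·y = 0
Solving gives y = -1.
Check: B·(1, -1) = (6, -6) = 6·(1, -1).

-1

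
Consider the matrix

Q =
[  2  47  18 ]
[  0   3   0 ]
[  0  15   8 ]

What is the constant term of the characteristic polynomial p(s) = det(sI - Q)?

-48

p(0) = det(0·I − Q) = det(−Q) = (−1)^3·det(Q).
det(Q) = 48, so p(0) = -48.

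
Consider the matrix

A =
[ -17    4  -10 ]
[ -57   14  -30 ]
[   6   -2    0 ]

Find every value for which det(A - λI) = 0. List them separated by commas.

Compute the characteristic polynomial p(t) = det(tI - A).
Cofactor expansion gives p(t) = t^3 + 3t^2 - 10t.
Rational-root test: t = -5 gives p(-5) = 0.
Factor out (t + 5): p(t) = (t + 5)·(t^2 - 2t).
The quadratic factors as t·(t - 2).
Eigenvalues: -5, 0, 2.

-5, 0, 2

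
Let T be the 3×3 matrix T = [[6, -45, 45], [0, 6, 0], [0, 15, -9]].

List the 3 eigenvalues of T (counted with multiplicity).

Compute the characteristic polynomial p(r) = det(rI - T).
Expanding along the first row, p(r) = r^3 - 3r^2 - 72r + 324.
Since p(-9) = 0, r = -9 is a root.
Dividing by (r + 9) leaves r^2 - 12r + 36.
The quadratic factor is (r - 6)^2.
Eigenvalues: -9, 6, 6.

-9, 6, 6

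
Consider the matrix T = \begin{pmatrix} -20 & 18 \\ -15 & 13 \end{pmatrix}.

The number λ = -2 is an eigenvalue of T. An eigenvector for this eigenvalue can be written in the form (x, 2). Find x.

2

We need (T + 2I)v = 0.
T + 2I = [[-18, 18], [-15, 15]].
Row 1: (-18)·x + (18)·2 = 0
Row 2: (-15)·x + (15)·2 = 0
Solving gives x = 2.
Check: T·(2, 2) = (-4, -4) = -2·(2, 2).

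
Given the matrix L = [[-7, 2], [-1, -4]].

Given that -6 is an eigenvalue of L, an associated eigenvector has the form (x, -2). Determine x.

We need (L + 6I)v = 0.
L + 6I = [[-1, 2], [-1, 2]].
Row 1: (-1)·x + (2)·-2 = 0
Row 2: (-1)·x + (2)·-2 = 0
Solving gives x = -4.
Check: L·(-4, -2) = (24, 12) = -6·(-4, -2).

-4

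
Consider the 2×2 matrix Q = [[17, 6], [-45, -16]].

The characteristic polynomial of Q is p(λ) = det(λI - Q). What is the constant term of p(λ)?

-2

p(λ) = λ^2 - λ - 2.
The constant term is -2.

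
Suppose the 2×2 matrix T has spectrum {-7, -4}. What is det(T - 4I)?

88

If T has eigenvalues -7, -4, then T - 4I has eigenvalues -11, -8.
det(T - 4I) = (-11) · (-8) = 88.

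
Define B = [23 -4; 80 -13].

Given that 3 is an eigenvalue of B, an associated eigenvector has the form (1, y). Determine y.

5

We need (B - 3I)v = 0.
B - 3I = [[20, -4], [80, -16]].
Row 1: (20)·1 + (-4)·y = 0
Row 2: (80)·1 + (-16)·y = 0
Solving gives y = 5.
Check: B·(1, 5) = (3, 15) = 3·(1, 5).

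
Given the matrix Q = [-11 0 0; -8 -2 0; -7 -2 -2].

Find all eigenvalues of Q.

-11, -2, -2

Q is lower triangular, so its eigenvalues are the diagonal entries.
Diagonal: -11, -2, -2.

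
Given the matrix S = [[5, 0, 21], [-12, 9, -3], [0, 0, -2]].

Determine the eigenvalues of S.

-2, 5, 9

Set up det(sI - S) = 0.
Cofactor expansion gives p(s) = s^3 - 12s^2 + 17s + 90.
Rational-root test: s = -2 gives p(-2) = 0.
Factor out (s + 2): p(s) = (s + 2)·(s^2 - 14s + 45).
The quadratic factors as (s - 5)·(s - 9).
Eigenvalues: -2, 5, 9.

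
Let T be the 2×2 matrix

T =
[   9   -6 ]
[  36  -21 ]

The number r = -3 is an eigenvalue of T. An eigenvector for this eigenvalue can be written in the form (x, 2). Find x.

We need (T + 3I)v = 0.
T + 3I = [[12, -6], [36, -18]].
Row 1: (12)·x + (-6)·2 = 0
Row 2: (36)·x + (-18)·2 = 0
Solving gives x = 1.
Check: T·(1, 2) = (-3, -6) = -3·(1, 2).

1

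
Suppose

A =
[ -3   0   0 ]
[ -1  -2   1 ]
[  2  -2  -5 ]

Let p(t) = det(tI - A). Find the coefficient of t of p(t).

33

p(t) = t^3 + 10t^2 + 33t + 36.
The coefficient of t is 33.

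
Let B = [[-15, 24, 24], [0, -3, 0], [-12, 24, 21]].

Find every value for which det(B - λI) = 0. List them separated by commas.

Set up det(μI - B) = 0.
Expanding the 3×3 determinant: p(μ) = μ^3 - 3μ^2 - 45μ - 81.
Try μ = 9: p(9) = 0, so 9 is a root.
Dividing by (μ - 9) leaves μ^2 + 6μ + 9.
The quadratic factor is (μ + 3)^2.
Eigenvalues: -3, -3, 9.

-3, -3, 9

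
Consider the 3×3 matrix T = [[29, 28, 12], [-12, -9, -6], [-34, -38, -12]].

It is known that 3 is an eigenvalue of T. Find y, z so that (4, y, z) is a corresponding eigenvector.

We need (T - 3I)v = 0.
T - 3I = [[26, 28, 12], [-12, -12, -6], [-34, -38, -15]].
Row 1: (26)·4 + (28)·y + (12)·z = 0
Row 2: (-12)·4 + (-12)·y + (-6)·z = 0
Row 3: (-34)·4 + (-38)·y + (-15)·z = 0
Solving gives y = -2, z = -4.
Check: T·(4, -2, -4) = (12, -6, -12) = 3·(4, -2, -4).

-2, -4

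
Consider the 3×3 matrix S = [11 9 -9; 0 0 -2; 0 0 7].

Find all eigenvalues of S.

S is upper triangular, so its eigenvalues are the diagonal entries.
Diagonal: 11, 0, 7.

0, 7, 11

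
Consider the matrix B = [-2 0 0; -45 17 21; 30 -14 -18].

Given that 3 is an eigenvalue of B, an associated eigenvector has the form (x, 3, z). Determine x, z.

0, -2

We need (B - 3I)v = 0.
B - 3I = [[-5, 0, 0], [-45, 14, 21], [30, -14, -21]].
Row 1: (-5)·x + (0)·3 + (0)·z = 0
Row 2: (-45)·x + (14)·3 + (21)·z = 0
Row 3: (30)·x + (-14)·3 + (-21)·z = 0
Solving gives x = 0, z = -2.
Check: B·(0, 3, -2) = (0, 9, -6) = 3·(0, 3, -2).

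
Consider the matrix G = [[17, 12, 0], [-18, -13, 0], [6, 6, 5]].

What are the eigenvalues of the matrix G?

The characteristic polynomial is p(lambda) = det(lambda·I - G).
Expanding the 3×3 determinant: p(lambda) = lambda^3 - 9·lambda^2 + 15·lambda + 25.
Rational-root test: lambda = -1 gives p(-1) = 0.
Dividing by (lambda + 1) leaves lambda^2 - 10·lambda + 25.
The quadratic factor is (lambda - 5)^2.
Eigenvalues: -1, 5, 5.

-1, 5, 5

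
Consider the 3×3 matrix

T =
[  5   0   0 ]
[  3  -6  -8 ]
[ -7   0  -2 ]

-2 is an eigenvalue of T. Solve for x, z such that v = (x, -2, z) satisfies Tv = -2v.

We need (T + 2I)v = 0.
T + 2I = [[7, 0, 0], [3, -4, -8], [-7, 0, 0]].
Row 1: (7)·x + (0)·-2 + (0)·z = 0
Row 2: (3)·x + (-4)·-2 + (-8)·z = 0
Row 3: (-7)·x + (0)·-2 + (0)·z = 0
Solving gives x = 0, z = 1.
Check: T·(0, -2, 1) = (0, 4, -2) = -2·(0, -2, 1).

0, 1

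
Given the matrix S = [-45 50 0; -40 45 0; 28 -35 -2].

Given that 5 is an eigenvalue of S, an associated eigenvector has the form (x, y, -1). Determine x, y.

1, 1

We need (S - 5I)v = 0.
S - 5I = [[-50, 50, 0], [-40, 40, 0], [28, -35, -7]].
Row 1: (-50)·x + (50)·y + (0)·-1 = 0
Row 2: (-40)·x + (40)·y + (0)·-1 = 0
Row 3: (28)·x + (-35)·y + (-7)·-1 = 0
Solving gives x = 1, y = 1.
Check: S·(1, 1, -1) = (5, 5, -5) = 5·(1, 1, -1).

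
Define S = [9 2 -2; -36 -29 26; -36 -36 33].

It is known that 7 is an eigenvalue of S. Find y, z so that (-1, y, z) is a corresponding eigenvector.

We need (S - 7I)v = 0.
S - 7I = [[2, 2, -2], [-36, -36, 26], [-36, -36, 26]].
Row 1: (2)·-1 + (2)·y + (-2)·z = 0
Row 2: (-36)·-1 + (-36)·y + (26)·z = 0
Row 3: (-36)·-1 + (-36)·y + (26)·z = 0
Solving gives y = 1, z = 0.
Check: S·(-1, 1, 0) = (-7, 7, 0) = 7·(-1, 1, 0).

1, 0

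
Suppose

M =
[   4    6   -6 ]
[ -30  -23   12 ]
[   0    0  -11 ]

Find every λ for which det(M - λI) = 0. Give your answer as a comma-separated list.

-11, -11, -8

The characteristic polynomial is p(s) = det(sI - M).
Cofactor expansion gives p(s) = s^3 + 30s^2 + 297s + 968.
Since p(-8) = 0, s = -8 is a root.
Dividing by (s + 8) leaves s^2 + 22s + 121.
The quadratic factor is (s + 11)^2.
Eigenvalues: -11, -11, -8.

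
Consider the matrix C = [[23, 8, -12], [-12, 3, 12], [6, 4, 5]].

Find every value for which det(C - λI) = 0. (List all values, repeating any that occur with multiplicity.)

Set up det(rI - C) = 0.
Expanding the 3×3 determinant: p(r) = r^3 - 31r^2 + 319r - 1089.
Rational-root test: r = 9 gives p(9) = 0.
Factor out (r - 9): p(r) = (r - 9)·(r^2 - 22r + 121).
The quadratic factor is (r - 11)^2.
Eigenvalues: 9, 11, 11.

9, 11, 11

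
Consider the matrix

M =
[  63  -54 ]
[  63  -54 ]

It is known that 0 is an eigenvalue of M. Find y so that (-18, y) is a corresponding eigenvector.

-21

We need (M)v = 0.
M = [[63, -54], [63, -54]].
Row 1: (63)·-18 + (-54)·y = 0
Row 2: (63)·-18 + (-54)·y = 0
Solving gives y = -21.
Check: M·(-18, -21) = (0, 0) = 0·(-18, -21).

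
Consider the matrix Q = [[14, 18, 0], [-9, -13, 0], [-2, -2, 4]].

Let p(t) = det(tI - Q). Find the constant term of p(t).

p(t) = t^3 - 5t^2 - 16t + 80.
The constant term is 80.

80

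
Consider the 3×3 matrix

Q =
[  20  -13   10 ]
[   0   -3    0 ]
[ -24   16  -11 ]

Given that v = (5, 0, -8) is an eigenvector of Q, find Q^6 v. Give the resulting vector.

(20480, 0, -32768)

First find the eigenvalue: Qv = (20, 0, -32) = 4·(5, 0, -8), so λ = 4.
Then Q^6 v = λ^6·v = 4^6·(5, 0, -8) = 4096·(5, 0, -8) = (20480, 0, -32768).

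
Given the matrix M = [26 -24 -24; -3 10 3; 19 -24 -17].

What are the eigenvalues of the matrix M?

Compute the characteristic polynomial p(lambda) = det(lambda·I - M).
Expanding the 3×3 determinant: p(lambda) = lambda^3 - 19·lambda^2 + 104·lambda - 140.
Rational-root test: lambda = 2 gives p(2) = 0.
Dividing by (lambda - 2) leaves lambda^2 - 17·lambda + 70.
The quadratic factors as (lambda - 7)·(lambda - 10).
Eigenvalues: 2, 7, 10.

2, 7, 10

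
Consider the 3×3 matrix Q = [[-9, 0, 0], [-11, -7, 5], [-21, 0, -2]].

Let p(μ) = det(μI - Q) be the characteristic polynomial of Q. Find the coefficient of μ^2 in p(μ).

The coefficient of μ^2 of det(μI - Q) is −trace(Q).
trace(Q) = (-9) + (-7) + (-2) = -18, so the coefficient is 18.

18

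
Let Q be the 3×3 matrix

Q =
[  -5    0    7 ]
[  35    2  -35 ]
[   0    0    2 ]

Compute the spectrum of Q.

-5, 2, 2

Set up det(lambda·I - Q) = 0.
Expanding the 3×3 determinant: p(lambda) = lambda^3 + lambda^2 - 16·lambda + 20.
Try lambda = 2: p(2) = 0, so 2 is a root.
Dividing by (lambda - 2) leaves lambda^2 + 3·lambda - 10.
The quadratic factors as (lambda + 5)·(lambda - 2).
Eigenvalues: -5, 2, 2.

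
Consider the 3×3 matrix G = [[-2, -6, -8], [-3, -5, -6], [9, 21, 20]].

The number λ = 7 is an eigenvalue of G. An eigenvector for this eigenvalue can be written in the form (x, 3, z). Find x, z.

We need (G - 7I)v = 0.
G - 7I = [[-9, -6, -8], [-3, -12, -6], [9, 21, 13]].
Row 1: (-9)·x + (-6)·3 + (-8)·z = 0
Row 2: (-3)·x + (-12)·3 + (-6)·z = 0
Row 3: (9)·x + (21)·3 + (13)·z = 0
Solving gives x = 6, z = -9.
Check: G·(6, 3, -9) = (42, 21, -63) = 7·(6, 3, -9).

6, -9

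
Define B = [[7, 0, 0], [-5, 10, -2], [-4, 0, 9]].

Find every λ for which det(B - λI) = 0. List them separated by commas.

Compute the characteristic polynomial p(λ) = det(λI - B).
Cofactor expansion gives p(λ) = λ^3 - 26λ^2 + 223λ - 630.
Since p(10) = 0, λ = 10 is a root.
Dividing by (λ - 10) leaves λ^2 - 16λ + 63.
The quadratic factors as (λ - 7)·(λ - 9).
Eigenvalues: 7, 9, 10.

7, 9, 10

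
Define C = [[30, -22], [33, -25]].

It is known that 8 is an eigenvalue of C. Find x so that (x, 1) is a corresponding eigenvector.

We need (C - 8I)v = 0.
C - 8I = [[22, -22], [33, -33]].
Row 1: (22)·x + (-22)·1 = 0
Row 2: (33)·x + (-33)·1 = 0
Solving gives x = 1.
Check: C·(1, 1) = (8, 8) = 8·(1, 1).

1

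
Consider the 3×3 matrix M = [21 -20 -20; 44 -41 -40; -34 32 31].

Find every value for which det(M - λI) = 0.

-1, 1, 11

Compute the characteristic polynomial p(lambda) = det(lambda·I - M).
Expanding the 3×3 determinant: p(lambda) = lambda^3 - 11·lambda^2 - lambda + 11.
Try lambda = -1: p(-1) = 0, so -1 is a root.
Dividing by (lambda + 1) leaves lambda^2 - 12·lambda + 11.
The quadratic factors as (lambda - 1)·(lambda - 11).
Eigenvalues: -1, 1, 11.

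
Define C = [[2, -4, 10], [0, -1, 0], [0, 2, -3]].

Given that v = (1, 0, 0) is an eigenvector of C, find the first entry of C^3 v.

First find the eigenvalue: Cv = (2, 0, 0) = 2·(1, 0, 0), so λ = 2.
Then C^3 v = λ^3·v = 2^3·(1, 0, 0) = 8·(1, 0, 0) = (8, 0, 0).

8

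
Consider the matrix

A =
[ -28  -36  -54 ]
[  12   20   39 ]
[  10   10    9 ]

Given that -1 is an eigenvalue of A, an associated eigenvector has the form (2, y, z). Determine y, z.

-3, 1

We need (A + 1I)v = 0.
A + 1I = [[-27, -36, -54], [12, 21, 39], [10, 10, 10]].
Row 1: (-27)·2 + (-36)·y + (-54)·z = 0
Row 2: (12)·2 + (21)·y + (39)·z = 0
Row 3: (10)·2 + (10)·y + (10)·z = 0
Solving gives y = -3, z = 1.
Check: A·(2, -3, 1) = (-2, 3, -1) = -1·(2, -3, 1).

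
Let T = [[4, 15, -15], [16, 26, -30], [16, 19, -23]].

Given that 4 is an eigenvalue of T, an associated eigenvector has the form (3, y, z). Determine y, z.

We need (T - 4I)v = 0.
T - 4I = [[0, 15, -15], [16, 22, -30], [16, 19, -27]].
Row 1: (0)·3 + (15)·y + (-15)·z = 0
Row 2: (16)·3 + (22)·y + (-30)·z = 0
Row 3: (16)·3 + (19)·y + (-27)·z = 0
Solving gives y = 6, z = 6.
Check: T·(3, 6, 6) = (12, 24, 24) = 4·(3, 6, 6).

6, 6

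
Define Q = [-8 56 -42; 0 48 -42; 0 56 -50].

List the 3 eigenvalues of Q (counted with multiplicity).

The characteristic polynomial is p(λ) = det(λI - Q).
Expanding the 3×3 determinant: p(λ) = λ^3 + 10λ^2 - 32λ - 384.
Rational-root test: λ = 6 gives p(6) = 0.
Factor out (λ - 6): p(λ) = (λ - 6)·(λ^2 + 16λ + 64).
The quadratic factor is (λ + 8)^2.
Eigenvalues: -8, -8, 6.

-8, -8, 6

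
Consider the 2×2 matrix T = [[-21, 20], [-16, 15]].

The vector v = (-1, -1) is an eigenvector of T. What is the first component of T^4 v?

First find the eigenvalue: Tv = (1, 1) = -1·(-1, -1), so λ = -1.
Then T^4 v = λ^4·v = (-1)^4·(-1, -1) = 1·(-1, -1) = (-1, -1).

-1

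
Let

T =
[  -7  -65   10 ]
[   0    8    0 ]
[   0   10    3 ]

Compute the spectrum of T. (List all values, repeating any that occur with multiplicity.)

-7, 3, 8

The characteristic polynomial is p(t) = det(tI - T).
Cofactor expansion gives p(t) = t^3 - 4t^2 - 53t + 168.
Rational-root test: t = 3 gives p(3) = 0.
Factor out (t - 3): p(t) = (t - 3)·(t^2 - t - 56).
The quadratic factors as (t + 7)·(t - 8).
Eigenvalues: -7, 3, 8.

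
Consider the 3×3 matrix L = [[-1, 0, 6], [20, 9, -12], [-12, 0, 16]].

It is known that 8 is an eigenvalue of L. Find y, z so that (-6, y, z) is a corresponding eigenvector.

We need (L - 8I)v = 0.
L - 8I = [[-9, 0, 6], [20, 1, -12], [-12, 0, 8]].
Row 1: (-9)·-6 + (0)·y + (6)·z = 0
Row 2: (20)·-6 + (1)·y + (-12)·z = 0
Row 3: (-12)·-6 + (0)·y + (8)·z = 0
Solving gives y = 12, z = -9.
Check: L·(-6, 12, -9) = (-48, 96, -72) = 8·(-6, 12, -9).

12, -9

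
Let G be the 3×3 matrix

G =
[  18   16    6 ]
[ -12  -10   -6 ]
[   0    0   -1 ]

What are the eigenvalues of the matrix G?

-1, 2, 6

Compute the characteristic polynomial p(s) = det(sI - G).
Expanding the 3×3 determinant: p(s) = s^3 - 7s^2 + 4s + 12.
Try s = -1: p(-1) = 0, so -1 is a root.
Dividing by (s + 1) leaves s^2 - 8s + 12.
The quadratic factors as (s - 2)·(s - 6).
Eigenvalues: -1, 2, 6.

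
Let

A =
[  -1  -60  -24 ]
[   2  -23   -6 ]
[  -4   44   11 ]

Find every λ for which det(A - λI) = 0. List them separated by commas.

The characteristic polynomial is p(t) = det(tI - A).
Expanding along the first row, p(t) = t^3 + 13t^2 + 47t + 35.
Rational-root test: t = -5 gives p(-5) = 0.
Dividing by (t + 5) leaves t^2 + 8t + 7.
The quadratic factors as (t + 7)·(t + 1).
Eigenvalues: -7, -5, -1.

-7, -5, -1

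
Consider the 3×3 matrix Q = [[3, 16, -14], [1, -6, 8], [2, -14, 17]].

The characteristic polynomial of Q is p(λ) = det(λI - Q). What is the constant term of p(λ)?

p(λ) = λ^3 - 14λ^2 + 55λ - 42.
The constant term is -42.

-42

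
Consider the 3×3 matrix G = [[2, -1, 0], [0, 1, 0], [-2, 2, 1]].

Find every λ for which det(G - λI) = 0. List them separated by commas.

Compute the characteristic polynomial p(λ) = det(λI - G).
Cofactor expansion gives p(λ) = λ^3 - 4λ^2 + 5λ - 2.
Since p(1) = 0, λ = 1 is a root.
Factor out (λ - 1): p(λ) = (λ - 1)·(λ^2 - 3λ + 2).
The quadratic factors as (λ - 1)·(λ - 2).
Eigenvalues: 1, 1, 2.

1, 1, 2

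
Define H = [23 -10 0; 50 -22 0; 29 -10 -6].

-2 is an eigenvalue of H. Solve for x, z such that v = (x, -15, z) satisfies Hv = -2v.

We need (H + 2I)v = 0.
H + 2I = [[25, -10, 0], [50, -20, 0], [29, -10, -4]].
Row 1: (25)·x + (-10)·-15 + (0)·z = 0
Row 2: (50)·x + (-20)·-15 + (0)·z = 0
Row 3: (29)·x + (-10)·-15 + (-4)·z = 0
Solving gives x = -6, z = -6.
Check: H·(-6, -15, -6) = (12, 30, 12) = -2·(-6, -15, -6).

-6, -6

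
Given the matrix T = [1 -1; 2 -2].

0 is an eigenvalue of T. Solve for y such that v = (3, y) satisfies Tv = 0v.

We need (T)v = 0.
T = [[1, -1], [2, -2]].
Row 1: (1)·3 + (-1)·y = 0
Row 2: (2)·3 + (-2)·y = 0
Solving gives y = 3.
Check: T·(3, 3) = (0, 0) = 0·(3, 3).

3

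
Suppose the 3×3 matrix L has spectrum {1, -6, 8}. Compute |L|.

det(L) is the product of the eigenvalues: (1) · (-6) · (8) = -48.

-48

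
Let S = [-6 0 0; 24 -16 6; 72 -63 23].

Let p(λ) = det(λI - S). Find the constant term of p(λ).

p(λ) = λ^3 - λ^2 - 32λ + 60.
The constant term is 60.

60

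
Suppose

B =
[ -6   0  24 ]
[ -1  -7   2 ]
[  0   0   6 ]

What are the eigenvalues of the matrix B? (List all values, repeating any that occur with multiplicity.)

-7, -6, 6

Compute the characteristic polynomial p(λ) = det(λI - B).
Cofactor expansion gives p(λ) = λ^3 + 7λ^2 - 36λ - 252.
Try λ = 6: p(6) = 0, so 6 is a root.
Dividing by (λ - 6) leaves λ^2 + 13λ + 42.
The quadratic factors as (λ + 7)·(λ + 6).
Eigenvalues: -7, -6, 6.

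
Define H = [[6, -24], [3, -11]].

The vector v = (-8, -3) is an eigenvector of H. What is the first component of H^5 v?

1944

First find the eigenvalue: Hv = (24, 9) = -3·(-8, -3), so λ = -3.
Then H^5 v = λ^5·v = (-3)^5·(-8, -3) = -243·(-8, -3) = (1944, 729).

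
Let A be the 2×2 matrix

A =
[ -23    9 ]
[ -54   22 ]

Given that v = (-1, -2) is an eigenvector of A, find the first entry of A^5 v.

3125

First find the eigenvalue: Av = (5, 10) = -5·(-1, -2), so λ = -5.
Then A^5 v = λ^5·v = (-5)^5·(-1, -2) = -3125·(-1, -2) = (3125, 6250).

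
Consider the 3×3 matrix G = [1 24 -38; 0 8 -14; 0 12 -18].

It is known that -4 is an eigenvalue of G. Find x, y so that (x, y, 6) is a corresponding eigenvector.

12, 7

We need (G + 4I)v = 0.
G + 4I = [[5, 24, -38], [0, 12, -14], [0, 12, -14]].
Row 1: (5)·x + (24)·y + (-38)·6 = 0
Row 2: (0)·x + (12)·y + (-14)·6 = 0
Row 3: (0)·x + (12)·y + (-14)·6 = 0
Solving gives x = 12, y = 7.
Check: G·(12, 7, 6) = (-48, -28, -24) = -4·(12, 7, 6).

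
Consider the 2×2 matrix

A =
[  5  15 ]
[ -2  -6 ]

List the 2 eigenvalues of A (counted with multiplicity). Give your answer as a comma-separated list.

det(A - lambda·I) = (5 - lambda)(-6 - lambda) - (15)·(-2) = lambda^2 + lambda.
This factors as (lambda + 1)·lambda = 0.
Eigenvalues: -1, 0.

-1, 0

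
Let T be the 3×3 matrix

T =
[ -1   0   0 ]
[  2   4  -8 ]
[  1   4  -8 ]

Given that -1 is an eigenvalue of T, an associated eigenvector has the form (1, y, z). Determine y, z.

We need (T + 1I)v = 0.
T + 1I = [[0, 0, 0], [2, 5, -8], [1, 4, -7]].
Row 1: (0)·1 + (0)·y + (0)·z = 0
Row 2: (2)·1 + (5)·y + (-8)·z = 0
Row 3: (1)·1 + (4)·y + (-7)·z = 0
Solving gives y = -2, z = -1.
Check: T·(1, -2, -1) = (-1, 2, 1) = -1·(1, -2, -1).

-2, -1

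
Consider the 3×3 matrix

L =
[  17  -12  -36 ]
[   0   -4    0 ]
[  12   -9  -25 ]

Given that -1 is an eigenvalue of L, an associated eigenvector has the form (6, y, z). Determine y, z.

We need (L + 1I)v = 0.
L + 1I = [[18, -12, -36], [0, -3, 0], [12, -9, -24]].
Row 1: (18)·6 + (-12)·y + (-36)·z = 0
Row 2: (0)·6 + (-3)·y + (0)·z = 0
Row 3: (12)·6 + (-9)·y + (-24)·z = 0
Solving gives y = 0, z = 3.
Check: L·(6, 0, 3) = (-6, 0, -3) = -1·(6, 0, 3).

0, 3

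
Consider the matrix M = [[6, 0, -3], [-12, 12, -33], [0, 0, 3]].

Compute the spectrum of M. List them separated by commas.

Compute the characteristic polynomial p(r) = det(rI - M).
Expanding the 3×3 determinant: p(r) = r^3 - 21r^2 + 126r - 216.
Rational-root test: r = 12 gives p(12) = 0.
Dividing by (r - 12) leaves r^2 - 9r + 18.
The quadratic factors as (r - 3)·(r - 6).
Eigenvalues: 3, 6, 12.

3, 6, 12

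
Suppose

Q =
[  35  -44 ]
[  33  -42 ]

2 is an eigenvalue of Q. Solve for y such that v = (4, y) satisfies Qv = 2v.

3

We need (Q - 2I)v = 0.
Q - 2I = [[33, -44], [33, -44]].
Row 1: (33)·4 + (-44)·y = 0
Row 2: (33)·4 + (-44)·y = 0
Solving gives y = 3.
Check: Q·(4, 3) = (8, 6) = 2·(4, 3).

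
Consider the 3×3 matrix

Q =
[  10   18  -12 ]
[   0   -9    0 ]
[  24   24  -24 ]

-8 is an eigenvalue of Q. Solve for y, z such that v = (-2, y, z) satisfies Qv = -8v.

We need (Q + 8I)v = 0.
Q + 8I = [[18, 18, -12], [0, -1, 0], [24, 24, -16]].
Row 1: (18)·-2 + (18)·y + (-12)·z = 0
Row 2: (0)·-2 + (-1)·y + (0)·z = 0
Row 3: (24)·-2 + (24)·y + (-16)·z = 0
Solving gives y = 0, z = -3.
Check: Q·(-2, 0, -3) = (16, 0, 24) = -8·(-2, 0, -3).

0, -3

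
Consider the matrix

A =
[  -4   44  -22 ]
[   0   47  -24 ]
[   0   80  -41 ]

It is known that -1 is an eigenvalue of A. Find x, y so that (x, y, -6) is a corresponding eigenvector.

0, -3

We need (A + 1I)v = 0.
A + 1I = [[-3, 44, -22], [0, 48, -24], [0, 80, -40]].
Row 1: (-3)·x + (44)·y + (-22)·-6 = 0
Row 2: (0)·x + (48)·y + (-24)·-6 = 0
Row 3: (0)·x + (80)·y + (-40)·-6 = 0
Solving gives x = 0, y = -3.
Check: A·(0, -3, -6) = (0, 3, 6) = -1·(0, -3, -6).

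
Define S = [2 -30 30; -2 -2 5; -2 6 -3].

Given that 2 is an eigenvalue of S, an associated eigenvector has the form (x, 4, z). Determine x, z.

2, 4

We need (S - 2I)v = 0.
S - 2I = [[0, -30, 30], [-2, -4, 5], [-2, 6, -5]].
Row 1: (0)·x + (-30)·4 + (30)·z = 0
Row 2: (-2)·x + (-4)·4 + (5)·z = 0
Row 3: (-2)·x + (6)·4 + (-5)·z = 0
Solving gives x = 2, z = 4.
Check: S·(2, 4, 4) = (4, 8, 8) = 2·(2, 4, 4).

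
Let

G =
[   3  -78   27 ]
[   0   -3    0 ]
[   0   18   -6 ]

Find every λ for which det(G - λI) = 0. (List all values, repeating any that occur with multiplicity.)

-6, -3, 3

Compute the characteristic polynomial p(lambda) = det(lambda·I - G).
Expanding the 3×3 determinant: p(lambda) = lambda^3 + 6·lambda^2 - 9·lambda - 54.
Since p(-3) = 0, lambda = -3 is a root.
Factor out (lambda + 3): p(lambda) = (lambda + 3)·(lambda^2 + 3·lambda - 18).
The quadratic factors as (lambda + 6)·(lambda - 3).
Eigenvalues: -6, -3, 3.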